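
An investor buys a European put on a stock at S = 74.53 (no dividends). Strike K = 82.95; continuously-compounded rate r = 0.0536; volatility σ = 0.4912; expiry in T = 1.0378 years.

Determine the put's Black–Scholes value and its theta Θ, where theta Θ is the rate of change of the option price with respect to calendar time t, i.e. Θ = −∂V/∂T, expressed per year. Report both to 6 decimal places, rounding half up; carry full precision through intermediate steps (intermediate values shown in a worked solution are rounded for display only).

σ√T = 0.4912·√1.0378 = 0.500398
d₁ = (ln(S/K) + (r+σ²/2)T) / (σ√T) = (ln(74.53/82.95) + (0.0536+0.4912²/2)·1.0378) / 0.500398 = (-0.107036 + 0.180825) / 0.500398 = 0.147460
d₂ = d₁ − σ√T = 0.147460 − 0.500398 = -0.352938
e^{−rT} = e^{−0.0536·1.0378} = 0.945893
N(−d₁) = 0.441384,  N(−d₂) = 0.637932
Put price V = K·e^{−rT}·N(−d₂) − S·N(−d₁) = 50.053324 − 32.896383 = 17.156940
φ(d₁) = (1/√(2π))·e^{−d₁²/2} = 0.394628
Θ = −S·φ(d₁)·σ/(2√T) + r·K·e^{−rT}·N(−d₂) = −7.090730 + 2.682858 = -4.407872

price = 17.156940
Θ = -4.407872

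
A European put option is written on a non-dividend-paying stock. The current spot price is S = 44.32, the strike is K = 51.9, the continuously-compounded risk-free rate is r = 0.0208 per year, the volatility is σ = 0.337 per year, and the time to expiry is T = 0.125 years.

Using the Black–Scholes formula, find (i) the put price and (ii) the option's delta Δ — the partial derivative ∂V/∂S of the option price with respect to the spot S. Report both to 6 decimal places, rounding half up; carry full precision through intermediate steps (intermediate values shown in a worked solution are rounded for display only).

σ√T = 0.337·√0.125 = 0.119147
d₁ = (ln(S/K) + (r+σ²/2)T) / (σ√T) = (ln(44.32/51.9) + (0.0208+0.337²/2)·0.125) / 0.119147 = (-0.157883 + 0.009698) / 0.119147 = -1.243708
d₂ = d₁ − σ√T = -1.243708 − 0.119147 = -1.362855
e^{−rT} = e^{−0.0208·0.125} = 0.997403
N(−d₁) = 0.893196,  N(−d₂) = 0.913536
Put price V = K·e^{−rT}·N(−d₂) − S·N(−d₁) = 47.289404 − 39.586467 = 7.702937
Δ = −N(−d₁) = -0.893196

price = 7.702937
Δ = -0.893196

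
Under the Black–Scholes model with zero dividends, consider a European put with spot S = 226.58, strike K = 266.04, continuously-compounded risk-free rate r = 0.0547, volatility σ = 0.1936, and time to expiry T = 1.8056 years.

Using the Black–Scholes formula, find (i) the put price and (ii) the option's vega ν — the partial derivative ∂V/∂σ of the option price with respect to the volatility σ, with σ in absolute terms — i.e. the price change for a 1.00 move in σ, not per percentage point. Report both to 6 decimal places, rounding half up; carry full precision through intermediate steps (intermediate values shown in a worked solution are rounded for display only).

σ√T = 0.1936·√1.8056 = 0.260145
d₁ = (ln(S/K) + (r+σ²/2)T) / (σ√T) = (ln(226.58/266.04) + (0.0547+0.1936²/2)·1.8056) / 0.260145 = (-0.160549 + 0.132604) / 0.260145 = -0.107419
d₂ = d₁ − σ√T = -0.107419 − 0.260145 = -0.367564
e^{−rT} = e^{−0.0547·1.8056} = 0.905954
N(−d₁) = 0.542772,  N(−d₂) = 0.643401
Put price V = K·e^{−rT}·N(−d₂) − S·N(−d₁) = 155.072534 − 122.981180 = 32.091354
φ(d₁) = (1/√(2π))·e^{−d₁²/2} = 0.396647
ν = S·φ(d₁)·√T = 120.763809

price = 32.091354
ν = 120.763809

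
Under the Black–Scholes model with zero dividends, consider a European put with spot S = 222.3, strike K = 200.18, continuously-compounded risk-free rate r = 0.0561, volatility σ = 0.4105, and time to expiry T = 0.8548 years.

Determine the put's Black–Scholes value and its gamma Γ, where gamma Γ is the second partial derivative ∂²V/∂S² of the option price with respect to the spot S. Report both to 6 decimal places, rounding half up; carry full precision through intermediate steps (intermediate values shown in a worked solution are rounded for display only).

price = 17.790425
Γ = 0.003968

σ√T = 0.4105·√0.8548 = 0.379529
d₁ = (ln(S/K) + (r+σ²/2)T) / (σ√T) = (ln(222.3/200.18) + (0.0561+0.4105²/2)·0.8548) / 0.379529 = (0.104811 + 0.119976) / 0.379529 = 0.592277
d₂ = d₁ − σ√T = 0.592277 − 0.379529 = 0.212747
e^{−rT} = e^{−0.0561·0.8548} = 0.953177
N(−d₁) = 0.276833,  N(−d₂) = 0.415762
Put price V = K·e^{−rT}·N(−d₂) − S·N(−d₁) = 79.330325 − 61.539899 = 17.790425
φ(d₁) = (1/√(2π))·e^{−d₁²/2} = 0.334762
Γ = φ(d₁) / (S·σ·√T) = 0.003968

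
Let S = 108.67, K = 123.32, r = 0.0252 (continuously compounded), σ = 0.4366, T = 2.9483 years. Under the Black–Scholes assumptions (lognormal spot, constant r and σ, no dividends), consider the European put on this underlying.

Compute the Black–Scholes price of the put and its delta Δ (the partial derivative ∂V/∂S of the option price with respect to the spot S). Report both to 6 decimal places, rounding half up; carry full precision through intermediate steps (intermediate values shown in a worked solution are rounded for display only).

price = 35.590632
Δ = -0.380090

σ√T = 0.4366·√2.9483 = 0.749669
d₁ = (ln(S/K) + (r+σ²/2)T) / (σ√T) = (ln(108.67/123.32) + (0.0252+0.4366²/2)·2.9483) / 0.749669 = (-0.126467 + 0.355299) / 0.749669 = 0.305244
d₂ = d₁ − σ√T = 0.305244 − 0.749669 = -0.444425
e^{−rT} = e^{−0.0252·2.9483} = 0.928396
N(−d₁) = 0.380090,  N(−d₂) = 0.671632
Put price V = K·e^{−rT}·N(−d₂) − S·N(−d₁) = 76.895020 − 41.304388 = 35.590632
Δ = −N(−d₁) = -0.380090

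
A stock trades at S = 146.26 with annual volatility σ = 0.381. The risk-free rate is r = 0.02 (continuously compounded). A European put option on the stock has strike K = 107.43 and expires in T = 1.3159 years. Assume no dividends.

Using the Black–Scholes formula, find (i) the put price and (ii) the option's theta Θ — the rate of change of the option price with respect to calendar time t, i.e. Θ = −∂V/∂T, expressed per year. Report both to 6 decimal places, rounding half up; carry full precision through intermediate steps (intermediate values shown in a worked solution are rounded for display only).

price = 6.800856
Θ = -5.356051

σ√T = 0.381·√1.3159 = 0.437055
d₁ = (ln(S/K) + (r+σ²/2)T) / (σ√T) = (ln(146.26/107.43) + (0.02+0.381²/2)·1.3159) / 0.437055 = (0.308546 + 0.121827) / 0.437055 = 0.984711
d₂ = d₁ − σ√T = 0.984711 − 0.437055 = 0.547655
e^{−rT} = e^{−0.02·1.3159} = 0.974025
N(−d₁) = 0.162383,  N(−d₂) = 0.291964
Put price V = K·e^{−rT}·N(−d₂) − S·N(−d₁) = 30.551007 − 23.750151 = 6.800856
φ(d₁) = (1/√(2π))·e^{−d₁²/2} = 0.245670
Θ = −S·φ(d₁)·σ/(2√T) + r·K·e^{−rT}·N(−d₂) = −5.967071 + 0.611020 = -5.356051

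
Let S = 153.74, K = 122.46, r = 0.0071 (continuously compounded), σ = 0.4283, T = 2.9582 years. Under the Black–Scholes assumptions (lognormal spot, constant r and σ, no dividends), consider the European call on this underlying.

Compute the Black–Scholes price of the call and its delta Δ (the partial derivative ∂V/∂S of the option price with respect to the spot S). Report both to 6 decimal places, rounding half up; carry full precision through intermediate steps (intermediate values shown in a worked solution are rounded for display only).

price = 58.336647
Δ = 0.759793

σ√T = 0.4283·√2.9582 = 0.736651
d₁ = (ln(S/K) + (r+σ²/2)T) / (σ√T) = (ln(153.74/122.46) + (0.0071+0.4283²/2)·2.9582) / 0.736651 = (0.227478 + 0.292331) / 0.736651 = 0.705638
d₂ = d₁ − σ√T = 0.705638 − 0.736651 = -0.031013
e^{−rT} = e^{−0.0071·2.9582} = 0.979216
N(d₁) = 0.759793,  N(d₂) = 0.487630
Call price V = S·N(d₁) − K·e^{−rT}·N(d₂) = 116.810634 − 58.473987 = 58.336647
Δ = N(d₁) = 0.759793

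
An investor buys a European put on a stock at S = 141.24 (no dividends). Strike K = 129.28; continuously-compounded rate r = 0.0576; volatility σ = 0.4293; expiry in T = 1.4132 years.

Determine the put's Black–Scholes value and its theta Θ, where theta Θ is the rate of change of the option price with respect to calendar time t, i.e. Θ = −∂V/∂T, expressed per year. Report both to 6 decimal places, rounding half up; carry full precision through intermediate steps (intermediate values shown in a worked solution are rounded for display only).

price = 16.596096
Θ = -5.339076

σ√T = 0.4293·√1.4132 = 0.510344
d₁ = (ln(S/K) + (r+σ²/2)T) / (σ√T) = (ln(141.24/129.28) + (0.0576+0.4293²/2)·1.4132) / 0.510344 = (0.088480 + 0.211626) / 0.510344 = 0.588046
d₂ = d₁ − σ√T = 0.588046 − 0.510344 = 0.077703
e^{−rT} = e^{−0.0576·1.4132} = 0.921825
N(−d₁) = 0.278251,  N(−d₂) = 0.469032
Put price V = K·e^{−rT}·N(−d₂) − S·N(−d₁) = 55.896219 − 39.300123 = 16.596096
φ(d₁) = (1/√(2π))·e^{−d₁²/2} = 0.335599
Θ = −S·φ(d₁)·σ/(2√T) + r·K·e^{−rT}·N(−d₂) = −8.558698 + 3.219622 = -5.339076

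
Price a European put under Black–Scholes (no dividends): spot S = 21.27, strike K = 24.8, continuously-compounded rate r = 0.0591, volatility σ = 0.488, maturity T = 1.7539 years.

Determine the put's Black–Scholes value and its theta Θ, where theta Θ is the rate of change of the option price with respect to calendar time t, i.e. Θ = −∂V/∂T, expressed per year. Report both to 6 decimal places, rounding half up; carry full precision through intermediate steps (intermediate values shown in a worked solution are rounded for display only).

price = 6.087871
Θ = -0.650592

σ√T = 0.488·√1.7539 = 0.646282
d₁ = (ln(S/K) + (r+σ²/2)T) / (σ√T) = (ln(21.27/24.8) + (0.0591+0.488²/2)·1.7539) / 0.646282 = (-0.153546 + 0.312496) / 0.646282 = 0.245945
d₂ = d₁ − σ√T = 0.245945 − 0.646282 = -0.400337
e^{−rT} = e^{−0.0591·1.7539} = 0.901536
N(−d₁) = 0.402862,  N(−d₂) = 0.655546
Put price V = K·e^{−rT}·N(−d₂) − S·N(−d₁) = 14.656755 − 8.568884 = 6.087871
φ(d₁) = (1/√(2π))·e^{−d₁²/2} = 0.387057
Θ = −S·φ(d₁)·σ/(2√T) + r·K·e^{−rT}·N(−d₂) = −1.516806 + 0.866214 = -0.650592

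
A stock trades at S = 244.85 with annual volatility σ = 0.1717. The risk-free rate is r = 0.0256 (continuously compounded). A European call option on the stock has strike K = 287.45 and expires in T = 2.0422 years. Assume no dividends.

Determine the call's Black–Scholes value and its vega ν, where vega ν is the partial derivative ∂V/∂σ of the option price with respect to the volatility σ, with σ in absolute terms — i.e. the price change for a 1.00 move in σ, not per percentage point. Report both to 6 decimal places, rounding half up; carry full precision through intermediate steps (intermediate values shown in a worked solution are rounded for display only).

σ√T = 0.1717·√2.0422 = 0.245369
d₁ = (ln(S/K) + (r+σ²/2)T) / (σ√T) = (ln(244.85/287.45) + (0.0256+0.1717²/2)·2.0422) / 0.245369 = (-0.160403 + 0.082383) / 0.245369 = -0.317970
d₂ = d₁ − σ√T = -0.317970 − 0.245369 = -0.563339
e^{−rT} = e^{−0.0256·2.0422} = 0.949063
N(d₁) = 0.375254,  N(d₂) = 0.286602
Call price V = S·N(d₁) − K·e^{−rT}·N(d₂) = 91.880918 − 78.187383 = 13.693535
φ(d₁) = (1/√(2π))·e^{−d₁²/2} = 0.379276
ν = S·φ(d₁)·√T = 132.710314

price = 13.693535
ν = 132.710314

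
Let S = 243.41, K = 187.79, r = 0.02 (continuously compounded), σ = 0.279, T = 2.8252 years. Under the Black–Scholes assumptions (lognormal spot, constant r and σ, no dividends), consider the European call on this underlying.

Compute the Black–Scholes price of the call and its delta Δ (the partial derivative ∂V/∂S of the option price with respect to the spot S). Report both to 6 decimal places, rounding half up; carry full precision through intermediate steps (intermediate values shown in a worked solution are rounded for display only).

σ√T = 0.279·√2.8252 = 0.468952
d₁ = (ln(S/K) + (r+σ²/2)T) / (σ√T) = (ln(243.41/187.79) + (0.02+0.279²/2)·2.8252) / 0.468952 = (0.259423 + 0.166462) / 0.468952 = 0.908163
d₂ = d₁ − σ√T = 0.908163 − 0.468952 = 0.439210
e^{−rT} = e^{−0.02·2.8252} = 0.945063
N(d₁) = 0.818104,  N(d₂) = 0.669745
Call price V = S·N(d₁) − K·e^{−rT}·N(d₂) = 199.134666 − 118.861948 = 80.272718
Δ = N(d₁) = 0.818104

price = 80.272718
Δ = 0.818104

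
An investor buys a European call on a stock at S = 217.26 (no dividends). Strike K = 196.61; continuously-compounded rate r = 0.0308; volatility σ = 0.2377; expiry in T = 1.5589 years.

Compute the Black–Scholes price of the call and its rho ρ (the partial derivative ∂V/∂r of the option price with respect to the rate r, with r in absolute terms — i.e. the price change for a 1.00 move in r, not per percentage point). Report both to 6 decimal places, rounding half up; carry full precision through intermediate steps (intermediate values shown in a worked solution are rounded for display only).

price = 41.676752
ρ = 186.025421

σ√T = 0.2377·√1.5589 = 0.296783
d₁ = (ln(S/K) + (r+σ²/2)T) / (σ√T) = (ln(217.26/196.61) + (0.0308+0.2377²/2)·1.5589) / 0.296783 = (0.099873 + 0.092054) / 0.296783 = 0.646692
d₂ = d₁ − σ√T = 0.646692 − 0.296783 = 0.349909
e^{−rT} = e^{−0.0308·1.5589} = 0.953120
N(d₁) = 0.741084,  N(d₂) = 0.636797
Call price V = S·N(d₁) − K·e^{−rT}·N(d₂) = 161.007961 − 119.331209 = 41.676752
ρ = K·T·e^{−rT}·N(d₂) = 186.025421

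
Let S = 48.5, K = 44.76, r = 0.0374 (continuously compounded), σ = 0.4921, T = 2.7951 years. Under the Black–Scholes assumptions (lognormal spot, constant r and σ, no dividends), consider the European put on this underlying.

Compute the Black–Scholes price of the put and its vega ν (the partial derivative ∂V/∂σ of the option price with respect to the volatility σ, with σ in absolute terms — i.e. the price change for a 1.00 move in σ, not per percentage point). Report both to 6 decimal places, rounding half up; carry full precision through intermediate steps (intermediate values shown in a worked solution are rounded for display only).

σ√T = 0.4921·√2.7951 = 0.822720
d₁ = (ln(S/K) + (r+σ²/2)T) / (σ√T) = (ln(48.5/44.76) + (0.0374+0.4921²/2)·2.7951) / 0.822720 = (0.080249 + 0.442971) / 0.822720 = 0.635963
d₂ = d₁ − σ√T = 0.635963 − 0.822720 = -0.186757
e^{−rT} = e^{−0.0374·2.7951} = 0.900742
N(−d₁) = 0.262400,  N(−d₂) = 0.574074
Put price V = K·e^{−rT}·N(−d₂) − S·N(−d₁) = 23.145067 − 12.726408 = 10.418659
φ(d₁) = (1/√(2π))·e^{−d₁²/2} = 0.325900
ν = S·φ(d₁)·√T = 26.425634

price = 10.418659
ν = 26.425634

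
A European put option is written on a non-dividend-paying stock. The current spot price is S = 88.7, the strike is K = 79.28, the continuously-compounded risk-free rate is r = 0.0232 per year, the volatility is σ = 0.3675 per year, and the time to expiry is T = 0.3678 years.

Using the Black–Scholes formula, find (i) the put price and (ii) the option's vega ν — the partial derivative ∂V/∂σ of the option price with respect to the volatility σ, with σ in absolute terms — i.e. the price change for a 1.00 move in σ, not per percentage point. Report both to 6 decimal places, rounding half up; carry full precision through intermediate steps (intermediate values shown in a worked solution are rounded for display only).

σ√T = 0.3675·√0.3678 = 0.222876
d₁ = (ln(S/K) + (r+σ²/2)T) / (σ√T) = (ln(88.7/79.28) + (0.0232+0.3675²/2)·0.3678) / 0.222876 = (0.112274 + 0.033370) / 0.222876 = 0.653475
d₂ = d₁ − σ√T = 0.653475 − 0.222876 = 0.430599
e^{−rT} = e^{−0.0232·0.3678} = 0.991503
N(−d₁) = 0.256725,  N(−d₂) = 0.333380
Put price V = K·e^{−rT}·N(−d₂) − S·N(−d₁) = 26.205801 − 22.771519 = 3.434282
φ(d₁) = (1/√(2π))·e^{−d₁²/2} = 0.322242
ν = S·φ(d₁)·√T = 17.334500

price = 3.434282
ν = 17.334500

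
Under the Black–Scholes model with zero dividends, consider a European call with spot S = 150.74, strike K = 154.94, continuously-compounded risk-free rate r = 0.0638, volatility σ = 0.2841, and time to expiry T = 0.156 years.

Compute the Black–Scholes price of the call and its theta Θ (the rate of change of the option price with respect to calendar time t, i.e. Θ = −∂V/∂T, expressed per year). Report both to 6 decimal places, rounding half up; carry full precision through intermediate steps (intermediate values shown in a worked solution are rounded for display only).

price = 5.554025
Θ = -25.590775

σ√T = 0.2841·√0.156 = 0.112211
d₁ = (ln(S/K) + (r+σ²/2)T) / (σ√T) = (ln(150.74/154.94) + (0.0638+0.2841²/2)·0.156) / 0.112211 = (-0.027481 + 0.016248) / 0.112211 = -0.100107
d₂ = d₁ − σ√T = -0.100107 − 0.112211 = -0.212317
e^{−rT} = e^{−0.0638·0.156} = 0.990097
N(d₁) = 0.460130,  N(d₂) = 0.415930
Call price V = S·N(d₁) − K·e^{−rT}·N(d₂) = 69.359955 − 63.805930 = 5.554025
φ(d₁) = (1/√(2π))·e^{−d₁²/2} = 0.396948
Θ = −S·φ(d₁)·σ/(2√T) − r·K·e^{−rT}·N(d₂) = −21.519957 − 4.070818 = -25.590775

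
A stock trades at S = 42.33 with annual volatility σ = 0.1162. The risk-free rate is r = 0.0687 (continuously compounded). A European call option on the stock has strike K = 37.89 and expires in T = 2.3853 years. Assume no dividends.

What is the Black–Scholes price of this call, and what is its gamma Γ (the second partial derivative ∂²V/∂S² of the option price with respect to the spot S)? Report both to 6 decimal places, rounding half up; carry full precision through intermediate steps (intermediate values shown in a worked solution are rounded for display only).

σ√T = 0.1162·√2.3853 = 0.179464
d₁ = (ln(S/K) + (r+σ²/2)T) / (σ√T) = (ln(42.33/37.89) + (0.0687+0.1162²/2)·2.3853) / 0.179464 = (0.110809 + 0.179974) / 0.179464 = 1.620283
d₂ = d₁ − σ√T = 1.620283 − 0.179464 = 1.440819
e^{−rT} = e^{−0.0687·2.3853} = 0.848852
N(d₁) = 0.947414,  N(d₂) = 0.925182
Call price V = S·N(d₁) − K·e^{−rT}·N(d₂) = 40.104044 − 29.756642 = 10.347403
φ(d₁) = (1/√(2π))·e^{−d₁²/2} = 0.107357
Γ = φ(d₁) / (S·σ·√T) = 0.014132

price = 10.347403
Γ = 0.014132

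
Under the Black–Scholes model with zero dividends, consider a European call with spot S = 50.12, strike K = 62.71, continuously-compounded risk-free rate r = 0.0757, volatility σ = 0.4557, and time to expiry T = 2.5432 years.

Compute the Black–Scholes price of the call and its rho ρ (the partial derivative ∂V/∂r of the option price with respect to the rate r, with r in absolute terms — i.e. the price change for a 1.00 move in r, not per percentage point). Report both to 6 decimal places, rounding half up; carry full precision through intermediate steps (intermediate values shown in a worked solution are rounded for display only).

σ√T = 0.4557·√2.5432 = 0.726724
d₁ = (ln(S/K) + (r+σ²/2)T) / (σ√T) = (ln(50.12/62.71) + (0.0757+0.4557²/2)·2.5432) / 0.726724 = (-0.224101 + 0.456584) / 0.726724 = 0.319906
d₂ = d₁ − σ√T = 0.319906 − 0.726724 = -0.406818
e^{−rT} = e^{−0.0757·2.5432} = 0.824878
N(d₁) = 0.625480,  N(d₂) = 0.342071
Call price V = S·N(d₁) − K·e^{−rT}·N(d₂) = 31.349063 − 17.694668 = 13.654395
ρ = K·T·e^{−rT}·N(d₂) = 45.001080

price = 13.654395
ρ = 45.001080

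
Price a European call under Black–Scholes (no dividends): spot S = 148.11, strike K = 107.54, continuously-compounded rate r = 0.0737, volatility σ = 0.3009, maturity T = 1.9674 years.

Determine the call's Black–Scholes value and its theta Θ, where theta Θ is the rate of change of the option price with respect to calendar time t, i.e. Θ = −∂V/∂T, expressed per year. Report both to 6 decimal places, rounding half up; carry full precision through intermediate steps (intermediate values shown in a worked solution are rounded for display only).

σ√T = 0.3009·√1.9674 = 0.422054
d₁ = (ln(S/K) + (r+σ²/2)T) / (σ√T) = (ln(148.11/107.54) + (0.0737+0.3009²/2)·1.9674) / 0.422054 = (0.320092 + 0.234062) / 0.422054 = 1.312993
d₂ = d₁ − σ√T = 1.312993 − 0.422054 = 0.890939
e^{−rT} = e^{−0.0737·1.9674} = 0.865025
N(d₁) = 0.905407,  N(d₂) = 0.813519
Call price V = S·N(d₁) − K·e^{−rT}·N(d₂) = 134.099891 − 75.677396 = 58.422495
φ(d₁) = (1/√(2π))·e^{−d₁²/2} = 0.168484
Θ = −S·φ(d₁)·σ/(2√T) − r·K·e^{−rT}·N(d₂) = −2.676634 − 5.577424 = -8.254058

price = 58.422495
Θ = -8.254058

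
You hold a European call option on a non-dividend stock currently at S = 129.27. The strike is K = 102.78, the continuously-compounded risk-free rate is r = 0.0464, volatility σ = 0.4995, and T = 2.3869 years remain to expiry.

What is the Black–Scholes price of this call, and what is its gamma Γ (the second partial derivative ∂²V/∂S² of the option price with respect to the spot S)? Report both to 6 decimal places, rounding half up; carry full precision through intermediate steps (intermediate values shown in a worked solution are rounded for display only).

price = 54.852840
Γ = 0.002842

σ√T = 0.4995·√2.3869 = 0.771707
d₁ = (ln(S/K) + (r+σ²/2)T) / (σ√T) = (ln(129.27/102.78) + (0.0464+0.4995²/2)·2.3869) / 0.771707 = (0.229312 + 0.408518) / 0.771707 = 0.826519
d₂ = d₁ − σ√T = 0.826519 − 0.771707 = 0.054812
e^{−rT} = e^{−0.0464·2.3869} = 0.895161
N(d₁) = 0.795745,  N(d₂) = 0.521856
Call price V = S·N(d₁) − K·e^{−rT}·N(d₂) = 102.865970 − 48.013131 = 54.852840
φ(d₁) = (1/√(2π))·e^{−d₁²/2} = 0.283511
Γ = φ(d₁) / (S·σ·√T) = 0.002842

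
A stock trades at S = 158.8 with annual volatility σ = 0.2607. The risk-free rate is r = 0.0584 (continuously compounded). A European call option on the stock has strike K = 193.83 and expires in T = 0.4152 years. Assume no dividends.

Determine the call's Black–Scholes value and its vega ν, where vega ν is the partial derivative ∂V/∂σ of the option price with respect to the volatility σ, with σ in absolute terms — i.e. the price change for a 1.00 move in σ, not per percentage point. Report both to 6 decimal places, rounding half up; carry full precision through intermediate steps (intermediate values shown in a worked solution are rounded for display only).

σ√T = 0.2607·√0.4152 = 0.167985
d₁ = (ln(S/K) + (r+σ²/2)T) / (σ√T) = (ln(158.8/193.83) + (0.0584+0.2607²/2)·0.4152) / 0.167985 = (-0.199336 + 0.038357) / 0.167985 = -0.958295
d₂ = d₁ − σ√T = -0.958295 − 0.167985 = -1.126279
e^{−rT} = e^{−0.0584·0.4152} = 0.976044
N(d₁) = 0.168957,  N(d₂) = 0.130024
Call price V = S·N(d₁) − K·e^{−rT}·N(d₂) = 26.830388 − 24.598732 = 2.231656
φ(d₁) = (1/√(2π))·e^{−d₁²/2} = 0.252056
ν = S·φ(d₁)·√T = 25.791506

price = 2.231656
ν = 25.791506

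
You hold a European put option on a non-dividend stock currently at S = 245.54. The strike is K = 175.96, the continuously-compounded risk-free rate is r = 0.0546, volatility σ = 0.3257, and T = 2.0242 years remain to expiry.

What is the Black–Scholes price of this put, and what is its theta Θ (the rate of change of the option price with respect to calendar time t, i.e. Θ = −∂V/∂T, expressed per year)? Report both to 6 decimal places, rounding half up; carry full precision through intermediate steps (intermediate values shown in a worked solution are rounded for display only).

price = 8.090290
Θ = -3.515518

σ√T = 0.3257·√2.0242 = 0.463388
d₁ = (ln(S/K) + (r+σ²/2)T) / (σ√T) = (ln(245.54/175.96) + (0.0546+0.3257²/2)·2.0242) / 0.463388 = (0.333203 + 0.217885) / 0.463388 = 1.189260
d₂ = d₁ − σ√T = 1.189260 − 0.463388 = 0.725873
e^{−rT} = e^{−0.0546·2.0242} = 0.895367
N(−d₁) = 0.117169,  N(−d₂) = 0.233958
Put price V = K·e^{−rT}·N(−d₂) − S·N(−d₁) = 36.859874 − 28.769584 = 8.090290
φ(d₁) = (1/√(2π))·e^{−d₁²/2} = 0.196694
Θ = −S·φ(d₁)·σ/(2√T) + r·K·e^{−rT}·N(−d₂) = −5.528067 + 2.012549 = -3.515518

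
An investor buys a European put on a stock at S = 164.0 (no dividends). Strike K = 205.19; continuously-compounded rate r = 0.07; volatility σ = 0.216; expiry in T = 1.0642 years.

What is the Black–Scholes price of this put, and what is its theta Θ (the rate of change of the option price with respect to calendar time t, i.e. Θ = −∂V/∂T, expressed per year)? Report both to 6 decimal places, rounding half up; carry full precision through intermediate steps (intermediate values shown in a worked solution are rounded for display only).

σ√T = 0.216·√1.0642 = 0.222826
d₁ = (ln(S/K) + (r+σ²/2)T) / (σ√T) = (ln(164.0/205.19) + (0.07+0.216²/2)·1.0642) / 0.222826 = (-0.224070 + 0.099320) / 0.222826 = -0.559856
d₂ = d₁ − σ√T = -0.559856 − 0.222826 = -0.782682
e^{−rT} = e^{−0.07·1.0642} = 0.928213
N(−d₁) = 0.712211,  N(−d₂) = 0.783093
Put price V = K·e^{−rT}·N(−d₂) − S·N(−d₁) = 149.147908 − 116.802622 = 32.345286
φ(d₁) = (1/√(2π))·e^{−d₁²/2} = 0.341073
Θ = −S·φ(d₁)·σ/(2√T) + r·K·e^{−rT}·N(−d₂) = −5.856036 + 10.440354 = 4.584318

price = 32.345286
Θ = 4.584318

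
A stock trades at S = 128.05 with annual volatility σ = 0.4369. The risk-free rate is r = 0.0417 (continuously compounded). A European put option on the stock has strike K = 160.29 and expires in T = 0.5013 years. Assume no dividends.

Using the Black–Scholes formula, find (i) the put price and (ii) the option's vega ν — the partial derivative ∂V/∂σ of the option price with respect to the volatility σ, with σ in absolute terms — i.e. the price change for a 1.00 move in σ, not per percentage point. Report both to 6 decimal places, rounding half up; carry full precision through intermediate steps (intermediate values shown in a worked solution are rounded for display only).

price = 35.599545
ν = 31.859835

σ√T = 0.4369·√0.5013 = 0.309336
d₁ = (ln(S/K) + (r+σ²/2)T) / (σ√T) = (ln(128.05/160.29) + (0.0417+0.4369²/2)·0.5013) / 0.309336 = (-0.224564 + 0.068749) / 0.309336 = -0.503708
d₂ = d₁ − σ√T = -0.503708 − 0.309336 = -0.813044
e^{−rT} = e^{−0.0417·0.5013} = 0.979313
N(−d₁) = 0.692767,  N(−d₂) = 0.791904
Put price V = K·e^{−rT}·N(−d₂) − S·N(−d₁) = 124.308322 − 88.708777 = 35.599545
φ(d₁) = (1/√(2π))·e^{−d₁²/2} = 0.351411
ν = S·φ(d₁)·√T = 31.859835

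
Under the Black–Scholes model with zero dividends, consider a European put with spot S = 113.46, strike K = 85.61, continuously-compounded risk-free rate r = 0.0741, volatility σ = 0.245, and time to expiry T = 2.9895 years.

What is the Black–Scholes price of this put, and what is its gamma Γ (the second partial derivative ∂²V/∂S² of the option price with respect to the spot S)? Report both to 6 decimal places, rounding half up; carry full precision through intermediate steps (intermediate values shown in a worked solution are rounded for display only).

price = 2.117480
Γ = 0.003117

σ√T = 0.245·√2.9895 = 0.423609
d₁ = (ln(S/K) + (r+σ²/2)T) / (σ√T) = (ln(113.46/85.61) + (0.0741+0.245²/2)·2.9895) / 0.423609 = (0.281648 + 0.311244) / 0.423609 = 1.399622
d₂ = d₁ − σ√T = 1.399622 − 0.423609 = 0.976012
e^{−rT} = e^{−0.0741·2.9895} = 0.801298
N(−d₁) = 0.080813,  N(−d₂) = 0.164529
Put price V = K·e^{−rT}·N(−d₂) − S·N(−d₁) = 11.286560 − 9.169080 = 2.117480
φ(d₁) = (1/√(2π))·e^{−d₁²/2} = 0.149807
Γ = φ(d₁) / (S·σ·√T) = 0.003117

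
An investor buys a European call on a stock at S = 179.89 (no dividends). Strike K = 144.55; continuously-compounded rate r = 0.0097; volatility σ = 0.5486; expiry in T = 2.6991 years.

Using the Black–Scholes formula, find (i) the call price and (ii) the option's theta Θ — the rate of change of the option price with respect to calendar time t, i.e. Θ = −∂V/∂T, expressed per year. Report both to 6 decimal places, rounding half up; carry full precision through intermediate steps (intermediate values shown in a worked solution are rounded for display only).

σ√T = 0.5486·√2.6991 = 0.901292
d₁ = (ln(S/K) + (r+σ²/2)T) / (σ√T) = (ln(179.89/144.55) + (0.0097+0.5486²/2)·2.6991) / 0.901292 = (0.218720 + 0.432344) / 0.901292 = 0.722368
d₂ = d₁ − σ√T = 0.722368 − 0.901292 = -0.178923
e^{−rT} = e^{−0.0097·2.6991} = 0.974158
N(d₁) = 0.764966,  N(d₂) = 0.428999
Call price V = S·N(d₁) − K·e^{−rT}·N(d₂) = 137.609736 − 60.409334 = 77.200402
φ(d₁) = (1/√(2π))·e^{−d₁²/2} = 0.307326
Θ = −S·φ(d₁)·σ/(2√T) − r·K·e^{−rT}·N(d₂) = −9.230441 − 0.585971 = -9.816412

price = 77.200402
Θ = -9.816412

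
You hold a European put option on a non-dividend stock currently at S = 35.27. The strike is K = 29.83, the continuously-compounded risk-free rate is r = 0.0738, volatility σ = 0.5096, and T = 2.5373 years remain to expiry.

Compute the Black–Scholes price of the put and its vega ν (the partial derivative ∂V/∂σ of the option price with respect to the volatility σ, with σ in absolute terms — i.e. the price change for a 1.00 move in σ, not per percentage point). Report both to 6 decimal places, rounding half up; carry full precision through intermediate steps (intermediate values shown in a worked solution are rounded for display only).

σ√T = 0.5096·√2.5373 = 0.811737
d₁ = (ln(S/K) + (r+σ²/2)T) / (σ√T) = (ln(35.27/29.83) + (0.0738+0.5096²/2)·2.5373) / 0.811737 = (0.167518 + 0.516711) / 0.811737 = 0.842920
d₂ = d₁ − σ√T = 0.842920 − 0.811737 = 0.031183
e^{−rT} = e^{−0.0738·2.5373} = 0.829234
N(−d₁) = 0.199637,  N(−d₂) = 0.487562
Put price V = K·e^{−rT}·N(−d₂) − S·N(−d₁) = 12.060355 − 7.041182 = 5.019172
φ(d₁) = (1/√(2π))·e^{−d₁²/2} = 0.279656
ν = S·φ(d₁)·√T = 15.711413

price = 5.019172
ν = 15.711413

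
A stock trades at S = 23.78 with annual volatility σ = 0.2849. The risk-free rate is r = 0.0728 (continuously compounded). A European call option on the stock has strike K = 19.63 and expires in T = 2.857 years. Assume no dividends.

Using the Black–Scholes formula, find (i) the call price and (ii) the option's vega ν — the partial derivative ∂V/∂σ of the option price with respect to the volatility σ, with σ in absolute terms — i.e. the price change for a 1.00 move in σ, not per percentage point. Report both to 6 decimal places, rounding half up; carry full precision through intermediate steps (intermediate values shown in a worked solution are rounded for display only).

price = 8.886334
ν = 9.036970

σ√T = 0.2849·√2.857 = 0.481557
d₁ = (ln(S/K) + (r+σ²/2)T) / (σ√T) = (ln(23.78/19.63) + (0.0728+0.2849²/2)·2.857) / 0.481557 = (0.191786 + 0.323938) / 0.481557 = 1.070951
d₂ = d₁ − σ√T = 1.070951 − 0.481557 = 0.589395
e^{−rT} = e^{−0.0728·2.857} = 0.812215
N(d₁) = 0.857904,  N(d₂) = 0.722202
Call price V = S·N(d₁) − K·e^{−rT}·N(d₂) = 20.400966 − 11.514632 = 8.886334
φ(d₁) = (1/√(2π))·e^{−d₁²/2} = 0.224831
ν = S·φ(d₁)·√T = 9.036970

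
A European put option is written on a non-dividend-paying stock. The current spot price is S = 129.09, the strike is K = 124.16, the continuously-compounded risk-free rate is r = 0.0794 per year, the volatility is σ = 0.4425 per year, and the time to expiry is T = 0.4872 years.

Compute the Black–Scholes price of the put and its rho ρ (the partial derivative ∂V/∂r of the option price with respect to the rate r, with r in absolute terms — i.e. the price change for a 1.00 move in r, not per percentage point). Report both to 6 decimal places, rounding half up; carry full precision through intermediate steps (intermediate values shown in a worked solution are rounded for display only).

σ√T = 0.4425·√0.4872 = 0.308864
d₁ = (ln(S/K) + (r+σ²/2)T) / (σ√T) = (ln(129.09/124.16) + (0.0794+0.4425²/2)·0.4872) / 0.308864 = (0.038939 + 0.086382) / 0.308864 = 0.405748
d₂ = d₁ − σ√T = 0.405748 − 0.308864 = 0.096884
e^{−rT} = e^{−0.0794·0.4872} = 0.962055
N(−d₁) = 0.342464,  N(−d₂) = 0.461409
Put price V = K·e^{−rT}·N(−d₂) − S·N(−d₁) = 55.114741 − 44.208660 = 10.906082
ρ = −K·T·e^{−rT}·N(−d₂) = -26.851902

price = 10.906082
ρ = -26.851902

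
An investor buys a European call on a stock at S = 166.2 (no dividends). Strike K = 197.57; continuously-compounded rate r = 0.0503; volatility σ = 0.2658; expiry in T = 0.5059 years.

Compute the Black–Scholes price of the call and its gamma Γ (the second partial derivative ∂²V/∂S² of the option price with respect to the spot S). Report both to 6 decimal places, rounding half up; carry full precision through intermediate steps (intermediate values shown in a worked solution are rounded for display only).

price = 4.200629
Γ = 0.010039

σ√T = 0.2658·√0.5059 = 0.189055
d₁ = (ln(S/K) + (r+σ²/2)T) / (σ√T) = (ln(166.2/197.57) + (0.0503+0.2658²/2)·0.5059) / 0.189055 = (-0.172901 + 0.043318) / 0.189055 = -0.685429
d₂ = d₁ − σ√T = -0.685429 − 0.189055 = -0.874483
e^{−rT} = e^{−0.0503·0.5059} = 0.974874
N(d₁) = 0.246537,  N(d₂) = 0.190928
Call price V = S·N(d₁) − K·e^{−rT}·N(d₂) = 40.974402 − 36.773773 = 4.200629
φ(d₁) = (1/√(2π))·e^{−d₁²/2} = 0.315422
Γ = φ(d₁) / (S·σ·√T) = 0.010039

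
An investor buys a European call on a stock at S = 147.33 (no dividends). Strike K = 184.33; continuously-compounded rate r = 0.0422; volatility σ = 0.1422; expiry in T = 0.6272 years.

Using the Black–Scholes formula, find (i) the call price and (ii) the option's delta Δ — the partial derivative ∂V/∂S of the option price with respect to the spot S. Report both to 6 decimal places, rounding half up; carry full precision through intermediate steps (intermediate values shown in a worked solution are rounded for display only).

σ√T = 0.1422·√0.6272 = 0.112617
d₁ = (ln(S/K) + (r+σ²/2)T) / (σ√T) = (ln(147.33/184.33) + (0.0422+0.1422²/2)·0.6272) / 0.112617 = (-0.224053 + 0.032809) / 0.112617 = -1.698182
d₂ = d₁ − σ√T = -1.698182 − 0.112617 = -1.810799
e^{−rT} = e^{−0.0422·0.6272} = 0.973879
N(d₁) = 0.044737,  N(d₂) = 0.035086
Call price V = S·N(d₁) − K·e^{−rT}·N(d₂) = 6.591060 − 6.298473 = 0.292587
Δ = N(d₁) = 0.044737

price = 0.292587
Δ = 0.044737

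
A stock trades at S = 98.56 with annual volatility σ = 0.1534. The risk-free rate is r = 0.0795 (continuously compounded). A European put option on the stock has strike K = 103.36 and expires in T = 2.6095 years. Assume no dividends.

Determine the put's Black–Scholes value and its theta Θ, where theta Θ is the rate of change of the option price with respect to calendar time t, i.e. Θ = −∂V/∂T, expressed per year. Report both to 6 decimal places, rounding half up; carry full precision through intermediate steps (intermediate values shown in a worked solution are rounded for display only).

price = 3.515730
Θ = 0.621457

σ√T = 0.1534·√2.6095 = 0.247802
d₁ = (ln(S/K) + (r+σ²/2)T) / (σ√T) = (ln(98.56/103.36) + (0.0795+0.1534²/2)·2.6095) / 0.247802 = (-0.047553 + 0.238158) / 0.247802 = 0.769186
d₂ = d₁ − σ√T = 0.769186 − 0.247802 = 0.521385
e^{−rT} = e^{−0.0795·2.6095} = 0.812650
N(−d₁) = 0.220891,  N(−d₂) = 0.301049
Put price V = K·e^{−rT}·N(−d₂) − S·N(−d₁) = 25.286787 − 21.771057 = 3.515730
φ(d₁) = (1/√(2π))·e^{−d₁²/2} = 0.296781
Θ = −S·φ(d₁)·σ/(2√T) + r·K·e^{−rT}·N(−d₂) = −1.388842 + 2.010300 = 0.621457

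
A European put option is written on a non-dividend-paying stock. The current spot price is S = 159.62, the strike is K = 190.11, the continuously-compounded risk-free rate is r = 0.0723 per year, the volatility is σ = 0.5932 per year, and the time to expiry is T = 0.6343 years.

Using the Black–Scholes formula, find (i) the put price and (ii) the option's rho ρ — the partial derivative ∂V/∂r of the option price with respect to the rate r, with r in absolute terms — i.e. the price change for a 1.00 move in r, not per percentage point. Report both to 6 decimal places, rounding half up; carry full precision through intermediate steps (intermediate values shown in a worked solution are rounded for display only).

σ√T = 0.5932·√0.6343 = 0.472442
d₁ = (ln(S/K) + (r+σ²/2)T) / (σ√T) = (ln(159.62/190.11) + (0.0723+0.5932²/2)·0.6343) / 0.472442 = (-0.174807 + 0.157461) / 0.472442 = -0.036716
d₂ = d₁ − σ√T = -0.036716 − 0.472442 = -0.509158
e^{−rT} = e^{−0.0723·0.6343} = 0.955176
N(−d₁) = 0.514644,  N(−d₂) = 0.694679
Put price V = K·e^{−rT}·N(−d₂) − S·N(−d₁) = 126.145752 − 82.147529 = 43.998223
ρ = −K·T·e^{−rT}·N(−d₂) = -80.014250

price = 43.998223
ρ = -80.014250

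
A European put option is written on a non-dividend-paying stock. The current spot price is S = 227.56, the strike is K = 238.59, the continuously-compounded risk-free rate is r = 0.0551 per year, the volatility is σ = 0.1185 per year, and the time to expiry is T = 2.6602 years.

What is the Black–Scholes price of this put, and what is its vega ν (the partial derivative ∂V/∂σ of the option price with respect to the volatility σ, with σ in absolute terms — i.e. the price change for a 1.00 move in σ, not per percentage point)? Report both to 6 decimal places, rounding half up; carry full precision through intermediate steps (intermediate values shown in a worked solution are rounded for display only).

price = 8.086012
ν = 122.921936

σ√T = 0.1185·√2.6602 = 0.193275
d₁ = (ln(S/K) + (r+σ²/2)T) / (σ√T) = (ln(227.56/238.59) + (0.0551+0.1185²/2)·2.6602) / 0.193275 = (-0.047333 + 0.165255) / 0.193275 = 0.610126
d₂ = d₁ − σ√T = 0.610126 − 0.193275 = 0.416851
e^{−rT} = e^{−0.0551·2.6602} = 0.863659
N(−d₁) = 0.270889,  N(−d₂) = 0.338394
Put price V = K·e^{−rT}·N(−d₂) − S·N(−d₁) = 69.729588 − 61.643576 = 8.086012
φ(d₁) = (1/√(2π))·e^{−d₁²/2} = 0.331189
ν = S·φ(d₁)·√T = 122.921936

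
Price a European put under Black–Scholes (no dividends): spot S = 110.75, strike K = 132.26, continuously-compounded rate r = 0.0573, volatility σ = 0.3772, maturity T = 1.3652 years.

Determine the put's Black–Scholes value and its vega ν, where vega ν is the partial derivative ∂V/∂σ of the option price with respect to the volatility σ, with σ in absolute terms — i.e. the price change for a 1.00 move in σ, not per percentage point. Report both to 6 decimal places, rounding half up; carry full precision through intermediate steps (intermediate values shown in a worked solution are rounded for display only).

σ√T = 0.3772·√1.3652 = 0.440727
d₁ = (ln(S/K) + (r+σ²/2)T) / (σ√T) = (ln(110.75/132.26) + (0.0573+0.3772²/2)·1.3652) / 0.440727 = (-0.177494 + 0.175346) / 0.440727 = -0.004874
d₂ = d₁ − σ√T = -0.004874 − 0.440727 = -0.445601
e^{−rT} = e^{−0.0573·1.3652} = 0.924755
N(−d₁) = 0.501944,  N(−d₂) = 0.672057
Put price V = K·e^{−rT}·N(−d₂) − S·N(−d₁) = 82.198090 − 55.590345 = 26.607744
φ(d₁) = (1/√(2π))·e^{−d₁²/2} = 0.398938
ν = S·φ(d₁)·√T = 51.623421

price = 26.607744
ν = 51.623421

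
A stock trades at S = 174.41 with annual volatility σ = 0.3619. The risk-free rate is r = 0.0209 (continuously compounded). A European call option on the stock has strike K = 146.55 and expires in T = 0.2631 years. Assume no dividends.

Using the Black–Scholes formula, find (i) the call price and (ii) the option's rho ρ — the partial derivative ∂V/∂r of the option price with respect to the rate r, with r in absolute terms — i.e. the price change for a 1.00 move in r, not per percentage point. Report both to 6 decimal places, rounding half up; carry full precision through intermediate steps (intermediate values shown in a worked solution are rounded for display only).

price = 31.280287
ρ = 31.023518

σ√T = 0.3619·√0.2631 = 0.185630
d₁ = (ln(S/K) + (r+σ²/2)T) / (σ√T) = (ln(174.41/146.55) + (0.0209+0.3619²/2)·0.2631) / 0.185630 = (0.174042 + 0.022728) / 0.185630 = 1.060011
d₂ = d₁ − σ√T = 1.060011 − 0.185630 = 0.874381
e^{−rT} = e^{−0.0209·0.2631} = 0.994516
N(d₁) = 0.855430,  N(d₂) = 0.809045
Call price V = S·N(d₁) − K·e^{−rT}·N(d₂) = 149.195595 − 117.915308 = 31.280287
ρ = K·T·e^{−rT}·N(d₂) = 31.023518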